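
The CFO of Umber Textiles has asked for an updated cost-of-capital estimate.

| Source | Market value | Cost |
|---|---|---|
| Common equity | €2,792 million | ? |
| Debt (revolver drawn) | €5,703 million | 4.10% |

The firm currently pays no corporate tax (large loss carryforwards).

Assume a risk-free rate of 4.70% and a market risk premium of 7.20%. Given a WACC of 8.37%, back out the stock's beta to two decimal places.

1.72

Total capital V = 2792 + 5703 = 8495.
Equity weight = 2792/8495 = 0.3287.
Revolver drawn weight = 5703/8495 = 0.6713.
Debt contribution = 0.6713 × 4.1% × (1 − 0%) = 2.7525%.
Required equity contribution = 8.37% − 2.7525% = 5.6175%  ⇒  Re = 17.0920%.
CAPM: 17.0920% = 4.7% + β × 7.2%  ⇒  β = 1.7211.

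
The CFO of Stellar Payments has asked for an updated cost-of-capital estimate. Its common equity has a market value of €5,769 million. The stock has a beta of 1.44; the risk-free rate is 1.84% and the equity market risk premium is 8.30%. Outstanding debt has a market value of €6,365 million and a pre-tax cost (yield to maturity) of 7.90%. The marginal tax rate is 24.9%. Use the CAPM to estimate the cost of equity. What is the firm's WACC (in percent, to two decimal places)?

9.67%

Cost of equity via CAPM: Re = 1.84% + 1.44 × 8.3% = 13.7920%.
Total capital V = 5769 + 6365 = 12134.
Equity: weight = 5769/12134 = 0.4754; cost = 13.792%.
Debt: weight = 6365/12134 = 0.5246; after-tax cost = 7.9% × (1 − 24.9%) = 5.9329%.
WACC = 0.4754 × 13.7920% + 0.5246 × 5.9329% = 9.6694%.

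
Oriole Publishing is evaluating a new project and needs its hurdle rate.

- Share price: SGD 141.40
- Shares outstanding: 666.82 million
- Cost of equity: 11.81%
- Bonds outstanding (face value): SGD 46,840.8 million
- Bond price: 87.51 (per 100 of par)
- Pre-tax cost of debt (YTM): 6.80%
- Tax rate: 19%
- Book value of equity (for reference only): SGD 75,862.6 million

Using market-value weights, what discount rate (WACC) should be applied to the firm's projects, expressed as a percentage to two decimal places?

9.90%

Market value of equity E = 141.4 × 666.82m = 94288.348m. Market value of debt D = 46840.8m × 87.51/100 = 40990.38408m.
Total capital V = 94288.348 + 40990.38408 = 135278.73208.
Equity: weight = 94288.348/135278.73208 = 0.6970; cost = 11.81%.
Bonds outstanding: weight = 40990.38408/135278.73208 = 0.3030; after-tax cost = 6.8% × (1 − 19%) = 5.5080%.
WACC = 0.6970 × 11.8100% + 0.3030 × 5.5080% = 9.9005%.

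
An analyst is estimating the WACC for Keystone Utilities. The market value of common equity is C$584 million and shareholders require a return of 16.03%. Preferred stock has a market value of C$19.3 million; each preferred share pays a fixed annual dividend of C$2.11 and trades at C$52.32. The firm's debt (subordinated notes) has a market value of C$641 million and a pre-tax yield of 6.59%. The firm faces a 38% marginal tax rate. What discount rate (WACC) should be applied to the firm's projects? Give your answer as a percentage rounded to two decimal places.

Cost of preferred: Rp = 2.11 / 52.32 = 4.0329%.
Total capital V = 584 + 19.3 + 641 = 1244.3.
Equity: weight = 584/1244.3 = 0.4693; cost = 16.03%.
Preferred: weight = 19.3/1244.3 = 0.0155; cost = 4.0329%.
Subordinated notes: weight = 641/1244.3 = 0.5151; after-tax cost = 6.59% × (1 − 38%) = 4.0858%.
WACC = 0.4693 × 16.0300% + 0.0155 × 4.0329% + 0.5151 × 4.0858% = 9.6909%.

9.69%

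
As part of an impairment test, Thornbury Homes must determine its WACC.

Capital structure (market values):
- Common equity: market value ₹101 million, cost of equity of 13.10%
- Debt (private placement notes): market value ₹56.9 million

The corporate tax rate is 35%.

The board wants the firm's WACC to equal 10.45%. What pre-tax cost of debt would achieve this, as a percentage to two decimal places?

Total capital V = 101 + 56.9 = 157.9.
Equity weight = 101/157.9 = 0.6396.
Private placement notes weight = 56.9/157.9 = 0.3604.
Equity contribution = 0.6396 × 13.1% = 8.3794%.
Remaining for debt = 10.45% − 8.3794% = 2.0706%.
Rd × (1 − 35%) × 0.3604 = 2.0706%  ⇒  Rd = 8.8402%.

8.84%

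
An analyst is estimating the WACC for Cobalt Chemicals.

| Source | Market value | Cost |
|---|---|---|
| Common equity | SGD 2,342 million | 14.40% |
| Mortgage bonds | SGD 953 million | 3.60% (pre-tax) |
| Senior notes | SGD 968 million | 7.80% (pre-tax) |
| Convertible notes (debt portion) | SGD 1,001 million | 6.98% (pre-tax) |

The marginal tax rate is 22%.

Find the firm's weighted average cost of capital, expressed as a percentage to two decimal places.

9.07%

Total capital V = 2342 + 953 + 968 + 1001 = 5264.
Equity: weight = 2342/5264 = 0.4449; cost = 14.4%.
Mortgage bonds: weight = 953/5264 = 0.1810; after-tax cost = 3.6% × (1 − 22%) = 2.8080%.
Senior notes: weight = 968/5264 = 0.1839; after-tax cost = 7.8% × (1 − 22%) = 6.0840%.
Convertible notes (debt portion): weight = 1001/5264 = 0.1902; after-tax cost = 6.98% × (1 − 22%) = 5.4444%.
WACC = 0.4449 × 14.4000% + 0.1810 × 2.8080% + 0.1839 × 6.0840% + 0.1902 × 5.4444% = 9.0691%.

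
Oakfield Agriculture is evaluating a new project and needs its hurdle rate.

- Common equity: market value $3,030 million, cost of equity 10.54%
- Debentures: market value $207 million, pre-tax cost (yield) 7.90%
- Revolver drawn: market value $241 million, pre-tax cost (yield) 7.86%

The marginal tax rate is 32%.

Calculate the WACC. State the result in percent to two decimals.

9.87%

Total capital V = 3030 + 207 + 241 = 3478.
Equity: weight = 3030/3478 = 0.8712; cost = 10.54%.
Debentures: weight = 207/3478 = 0.0595; after-tax cost = 7.9% × (1 − 32%) = 5.3720%.
Revolver drawn: weight = 241/3478 = 0.0693; after-tax cost = 7.86% × (1 − 32%) = 5.3448%.
WACC = 0.8712 × 10.5400% + 0.0595 × 5.3720% + 0.0693 × 5.3448% = 9.8724%.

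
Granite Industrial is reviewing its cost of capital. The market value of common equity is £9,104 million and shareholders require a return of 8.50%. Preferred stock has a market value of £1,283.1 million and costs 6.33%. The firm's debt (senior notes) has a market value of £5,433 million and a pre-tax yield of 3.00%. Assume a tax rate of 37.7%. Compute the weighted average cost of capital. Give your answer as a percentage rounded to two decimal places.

6.05%

Total capital V = 9104 + 1283.1 + 5433 = 15820.1.
Equity: weight = 9104/15820.1 = 0.5755; cost = 8.5%.
Preferred: weight = 1283.1/15820.1 = 0.0811; cost = 6.33%.
Senior notes: weight = 5433/15820.1 = 0.3434; after-tax cost = 3% × (1 − 37.7%) = 1.8690%.
WACC = 0.5755 × 8.5000% + 0.0811 × 6.3300% + 0.3434 × 1.8690% = 6.0468%.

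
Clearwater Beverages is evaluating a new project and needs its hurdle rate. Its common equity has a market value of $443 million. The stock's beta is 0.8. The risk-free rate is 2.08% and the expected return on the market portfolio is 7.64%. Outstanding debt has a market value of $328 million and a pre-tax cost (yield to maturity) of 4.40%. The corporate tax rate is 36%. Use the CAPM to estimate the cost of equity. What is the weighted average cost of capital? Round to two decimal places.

Market risk premium = 7.64% − 2.08% = 5.56%.
Cost of equity via CAPM: Re = 2.08% + 0.8 × 5.56% = 6.5280%.
Total capital V = 443 + 328 = 771.
Equity: weight = 443/771 = 0.5746; cost = 6.528%.
Debt: weight = 328/771 = 0.4254; after-tax cost = 4.4% × (1 − 36%) = 2.8160%.
WACC = 0.5746 × 6.5280% + 0.4254 × 2.8160% = 4.9488%.

4.95%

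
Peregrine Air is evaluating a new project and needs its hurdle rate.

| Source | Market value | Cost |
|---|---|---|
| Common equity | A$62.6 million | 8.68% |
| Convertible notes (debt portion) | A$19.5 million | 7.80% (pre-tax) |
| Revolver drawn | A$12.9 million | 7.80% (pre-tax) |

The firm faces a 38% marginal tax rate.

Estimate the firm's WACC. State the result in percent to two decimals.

7.37%

Total capital V = 62.6 + 19.5 + 12.9 = 95.
Equity: weight = 62.6/95 = 0.6589; cost = 8.68%.
Convertible notes (debt portion): weight = 19.5/95 = 0.2053; after-tax cost = 7.8% × (1 − 38%) = 4.8360%.
Revolver drawn: weight = 12.9/95 = 0.1358; after-tax cost = 7.8% × (1 − 38%) = 4.8360%.
WACC = 0.6589 × 8.6800% + 0.2053 × 4.8360% + 0.1358 × 4.8360% = 7.3690%.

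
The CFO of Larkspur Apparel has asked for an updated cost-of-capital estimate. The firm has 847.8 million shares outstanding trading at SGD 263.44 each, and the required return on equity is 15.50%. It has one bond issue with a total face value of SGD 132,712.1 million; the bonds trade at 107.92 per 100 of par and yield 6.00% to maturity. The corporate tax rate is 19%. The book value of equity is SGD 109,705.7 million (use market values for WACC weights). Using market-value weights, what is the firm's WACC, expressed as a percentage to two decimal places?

11.34%

Market value of equity E = 263.44 × 847.8m = 223344.432m. Market value of debt D = 132712.1m × 107.92/100 = 143222.89832m.
Total capital V = 223344.432 + 143222.89832 = 366567.33032.
Equity: weight = 223344.432/366567.33032 = 0.6093; cost = 15.5%.
Bonds outstanding: weight = 143222.89832/366567.33032 = 0.3907; after-tax cost = 6% × (1 − 19%) = 4.8600%.
WACC = 0.6093 × 15.5000% + 0.3907 × 4.8600% = 11.3428%.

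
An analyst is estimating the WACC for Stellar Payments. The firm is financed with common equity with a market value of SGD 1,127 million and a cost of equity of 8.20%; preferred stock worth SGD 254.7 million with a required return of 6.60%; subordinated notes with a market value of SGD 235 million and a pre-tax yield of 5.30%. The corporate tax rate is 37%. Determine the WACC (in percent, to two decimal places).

7.24%

Total capital V = 1127 + 254.7 + 235 = 1616.7.
Equity: weight = 1127/1616.7 = 0.6971; cost = 8.2%.
Preferred: weight = 254.7/1616.7 = 0.1575; cost = 6.6%.
Subordinated notes: weight = 235/1616.7 = 0.1454; after-tax cost = 5.3% × (1 − 37%) = 3.3390%.
WACC = 0.6971 × 8.2000% + 0.1575 × 6.6000% + 0.1454 × 3.3390% = 7.2413%.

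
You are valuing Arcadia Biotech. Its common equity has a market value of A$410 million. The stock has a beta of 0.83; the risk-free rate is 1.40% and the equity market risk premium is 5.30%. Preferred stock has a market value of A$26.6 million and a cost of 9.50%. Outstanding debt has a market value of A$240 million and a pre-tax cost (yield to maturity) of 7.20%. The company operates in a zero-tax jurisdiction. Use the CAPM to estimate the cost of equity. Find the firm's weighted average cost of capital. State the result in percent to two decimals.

6.44%

Cost of equity via CAPM: Re = 1.4% + 0.83 × 5.3% = 5.7990%.
Total capital V = 410 + 26.6 + 240 = 676.6.
Equity: weight = 410/676.6 = 0.6060; cost = 5.799%.
Preferred: weight = 26.6/676.6 = 0.0393; cost = 9.5%.
Debt: weight = 240/676.6 = 0.3547; after-tax cost = 7.2% × (1 − 0%) = 7.2000%.
WACC = 0.6060 × 5.7990% + 0.0393 × 9.5000% + 0.3547 × 7.2000% = 6.4415%.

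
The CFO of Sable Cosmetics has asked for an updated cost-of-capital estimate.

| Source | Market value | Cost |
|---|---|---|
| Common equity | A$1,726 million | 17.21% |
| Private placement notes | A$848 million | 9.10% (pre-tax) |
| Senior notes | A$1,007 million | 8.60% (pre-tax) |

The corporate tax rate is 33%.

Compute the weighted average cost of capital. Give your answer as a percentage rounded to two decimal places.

11.36%

Total capital V = 1726 + 848 + 1007 = 3581.
Equity: weight = 1726/3581 = 0.4820; cost = 17.21%.
Private placement notes: weight = 848/3581 = 0.2368; after-tax cost = 9.1% × (1 − 33%) = 6.0970%.
Senior notes: weight = 1007/3581 = 0.2812; after-tax cost = 8.6% × (1 − 33%) = 5.7620%.
WACC = 0.4820 × 17.2100% + 0.2368 × 6.0970% + 0.2812 × 5.7620% = 11.3591%.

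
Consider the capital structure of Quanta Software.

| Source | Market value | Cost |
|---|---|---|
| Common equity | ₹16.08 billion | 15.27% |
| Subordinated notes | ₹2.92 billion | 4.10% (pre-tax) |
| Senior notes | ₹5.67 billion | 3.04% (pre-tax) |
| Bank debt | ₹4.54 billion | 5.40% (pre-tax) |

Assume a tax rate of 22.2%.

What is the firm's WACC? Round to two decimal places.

9.84%

Total capital V = 16.08 + 2.92 + 5.67 + 4.54 = 29.21.
Equity: weight = 16.08/29.21 = 0.5505; cost = 15.27%.
Subordinated notes: weight = 2.92/29.21 = 0.1000; after-tax cost = 4.1% × (1 − 22.2%) = 3.1898%.
Senior notes: weight = 5.67/29.21 = 0.1941; after-tax cost = 3.04% × (1 − 22.2%) = 2.3651%.
Bank debt: weight = 4.54/29.21 = 0.1554; after-tax cost = 5.4% × (1 − 22.2%) = 4.2012%.
WACC = 0.5505 × 15.2700% + 0.1000 × 3.1898% + 0.1941 × 2.3651% + 0.1554 × 4.2012% = 9.8370%.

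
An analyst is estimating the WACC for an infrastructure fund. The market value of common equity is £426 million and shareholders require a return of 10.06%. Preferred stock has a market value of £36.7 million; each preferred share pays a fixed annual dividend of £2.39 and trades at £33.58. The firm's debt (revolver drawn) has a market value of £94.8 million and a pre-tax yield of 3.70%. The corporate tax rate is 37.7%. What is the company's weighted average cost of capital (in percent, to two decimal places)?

8.55%

Cost of preferred: Rp = 2.39 / 33.58 = 7.1173%.
Total capital V = 426 + 36.7 + 94.8 = 557.5.
Equity: weight = 426/557.5 = 0.7641; cost = 10.06%.
Preferred: weight = 36.7/557.5 = 0.0658; cost = 7.1173%.
Revolver drawn: weight = 94.8/557.5 = 0.1700; after-tax cost = 3.7% × (1 − 37.7%) = 2.3051%.
WACC = 0.7641 × 10.0600% + 0.0658 × 7.1173% + 0.1700 × 2.3051% = 8.5476%.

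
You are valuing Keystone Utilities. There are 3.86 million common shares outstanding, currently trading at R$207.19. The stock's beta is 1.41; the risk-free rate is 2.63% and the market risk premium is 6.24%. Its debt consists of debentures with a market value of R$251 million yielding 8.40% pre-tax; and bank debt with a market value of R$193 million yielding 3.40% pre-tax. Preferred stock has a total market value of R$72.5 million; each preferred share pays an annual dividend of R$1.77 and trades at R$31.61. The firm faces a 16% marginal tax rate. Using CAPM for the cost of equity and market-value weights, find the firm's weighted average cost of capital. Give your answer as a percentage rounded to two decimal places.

9.02%

Cost of equity via CAPM: Re = 2.63% + 1.41 × 6.24% = 11.4284%.
Cost of preferred: Rp = 1.77 / 31.61 = 5.5995%.
Market value of equity E = 207.19 × 3.86m = 799.7534m.
Total capital V = 799.7534 + 72.5 + 251 + 193 = 1316.2534.
Equity: weight = 799.7534/1316.2534 = 0.6076; cost = 11.4284%.
Preferred: weight = 72.5/1316.2534 = 0.0551; cost = 5.5995%.
Debentures: weight = 251/1316.2534 = 0.1907; after-tax cost = 8.4% × (1 − 16%) = 7.0560%.
Bank debt: weight = 193/1316.2534 = 0.1466; after-tax cost = 3.4% × (1 − 16%) = 2.8560%.
WACC = 0.6076 × 11.4284% + 0.0551 × 5.5995% + 0.1907 × 7.0560% + 0.1466 × 2.8560% = 9.0166%.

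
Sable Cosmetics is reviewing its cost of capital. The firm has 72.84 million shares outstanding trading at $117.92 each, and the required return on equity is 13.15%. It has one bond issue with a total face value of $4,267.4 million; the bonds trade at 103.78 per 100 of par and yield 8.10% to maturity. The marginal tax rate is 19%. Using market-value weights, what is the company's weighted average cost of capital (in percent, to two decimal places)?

Market value of equity E = 117.92 × 72.84m = 8589.2928m. Market value of debt D = 4267.4m × 103.78/100 = 4428.70772m.
Total capital V = 8589.2928 + 4428.70772 = 13018.00052.
Equity: weight = 8589.2928/13018.00052 = 0.6598; cost = 13.15%.
Bonds outstanding: weight = 4428.70772/13018.00052 = 0.3402; after-tax cost = 8.1% × (1 − 19%) = 6.5610%.
WACC = 0.6598 × 13.1500% + 0.3402 × 6.5610% = 10.9084%.

10.91%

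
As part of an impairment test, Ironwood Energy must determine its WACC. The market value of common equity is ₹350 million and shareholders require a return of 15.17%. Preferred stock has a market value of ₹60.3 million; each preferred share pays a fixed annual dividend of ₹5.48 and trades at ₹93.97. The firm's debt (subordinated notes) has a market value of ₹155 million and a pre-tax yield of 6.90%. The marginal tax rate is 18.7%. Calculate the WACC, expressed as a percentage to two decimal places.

11.55%

Cost of preferred: Rp = 5.48 / 93.97 = 5.8316%.
Total capital V = 350 + 60.3 + 155 = 565.3.
Equity: weight = 350/565.3 = 0.6191; cost = 15.17%.
Preferred: weight = 60.3/565.3 = 0.1067; cost = 5.8316%.
Subordinated notes: weight = 155/565.3 = 0.2742; after-tax cost = 6.9% × (1 − 18.7%) = 5.6097%.
WACC = 0.6191 × 15.1700% + 0.1067 × 5.8316% + 0.2742 × 5.6097% = 11.5525%.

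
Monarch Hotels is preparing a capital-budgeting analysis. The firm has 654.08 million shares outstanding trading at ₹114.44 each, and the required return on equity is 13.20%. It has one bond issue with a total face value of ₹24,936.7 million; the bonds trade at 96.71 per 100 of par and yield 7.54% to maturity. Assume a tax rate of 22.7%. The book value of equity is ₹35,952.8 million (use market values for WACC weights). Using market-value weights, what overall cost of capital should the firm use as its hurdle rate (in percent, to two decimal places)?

11.40%

Market value of equity E = 114.44 × 654.08m = 74852.9152m. Market value of debt D = 24936.7m × 96.71/100 = 24116.28257m.
Total capital V = 74852.9152 + 24116.28257 = 98969.19777.
Equity: weight = 74852.9152/98969.19777 = 0.7563; cost = 13.2%.
Bonds outstanding: weight = 24116.28257/98969.19777 = 0.2437; after-tax cost = 7.54% × (1 − 22.7%) = 5.8284%.
WACC = 0.7563 × 13.2000% + 0.2437 × 5.8284% = 11.4037%.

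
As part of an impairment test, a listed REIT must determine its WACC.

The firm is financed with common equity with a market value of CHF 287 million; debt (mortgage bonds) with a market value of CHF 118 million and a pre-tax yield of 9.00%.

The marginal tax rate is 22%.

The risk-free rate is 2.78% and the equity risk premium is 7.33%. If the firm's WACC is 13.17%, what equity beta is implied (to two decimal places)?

Total capital V = 287 + 118 = 405.
Equity weight = 287/405 = 0.7086.
Mortgage bonds weight = 118/405 = 0.2914.
Debt contribution = 0.2914 × 9% × (1 − 22%) = 2.0453%.
Required equity contribution = 13.17% − 2.0453% = 11.1247%  ⇒  Re = 15.6986%.
CAPM: 15.6986% = 2.78% + β × 7.33%  ⇒  β = 1.7624.

1.76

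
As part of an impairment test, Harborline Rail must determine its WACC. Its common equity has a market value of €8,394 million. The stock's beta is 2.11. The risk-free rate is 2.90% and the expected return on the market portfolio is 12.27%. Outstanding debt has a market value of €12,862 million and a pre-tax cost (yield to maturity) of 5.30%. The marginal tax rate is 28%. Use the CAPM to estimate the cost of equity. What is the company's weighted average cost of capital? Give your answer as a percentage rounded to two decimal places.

Market risk premium = 12.27% − 2.9% = 9.37%.
Cost of equity via CAPM: Re = 2.9% + 2.11 × 9.37% = 22.6707%.
Total capital V = 8394 + 12862 = 21256.
Equity: weight = 8394/21256 = 0.3949; cost = 22.6707%.
Debt: weight = 12862/21256 = 0.6051; after-tax cost = 5.3% × (1 − 28%) = 3.8160%.
WACC = 0.3949 × 22.6707% + 0.6051 × 3.8160% = 11.2617%.

11.26%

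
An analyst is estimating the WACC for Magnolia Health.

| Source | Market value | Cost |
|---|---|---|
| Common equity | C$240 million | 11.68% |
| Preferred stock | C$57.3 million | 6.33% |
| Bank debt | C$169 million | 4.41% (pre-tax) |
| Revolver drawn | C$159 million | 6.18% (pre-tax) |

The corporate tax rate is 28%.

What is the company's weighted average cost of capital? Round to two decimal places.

Total capital V = 240 + 57.3 + 169 + 159 = 625.3.
Equity: weight = 240/625.3 = 0.3838; cost = 11.68%.
Preferred: weight = 57.3/625.3 = 0.0916; cost = 6.33%.
Bank debt: weight = 169/625.3 = 0.2703; after-tax cost = 4.41% × (1 − 28%) = 3.1752%.
Revolver drawn: weight = 159/625.3 = 0.2543; after-tax cost = 6.18% × (1 − 28%) = 4.4496%.
WACC = 0.3838 × 11.6800% + 0.0916 × 6.3300% + 0.2703 × 3.1752% + 0.2543 × 4.4496% = 7.0526%.

7.05%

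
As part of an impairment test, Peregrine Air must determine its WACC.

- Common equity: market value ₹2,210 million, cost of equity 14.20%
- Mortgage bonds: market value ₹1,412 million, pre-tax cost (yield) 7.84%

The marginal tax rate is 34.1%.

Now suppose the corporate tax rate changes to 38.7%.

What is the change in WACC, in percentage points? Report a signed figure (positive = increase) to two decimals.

-0.14 pp

Current WACC:
Total capital V = 2210 + 1412 = 3622.
Equity: weight = 2210/3622 = 0.6102; cost = 14.2%.
Mortgage bonds: weight = 1412/3622 = 0.3898; after-tax cost = 7.84% × (1 − 34.1%) = 5.1666%.
WACC = 0.6102 × 14.2000% + 0.3898 × 5.1666% = 10.6784%.
After the change:
Total capital V = 2210 + 1412 = 3622.
Equity: weight = 2210/3622 = 0.6102; cost = 14.2%.
Mortgage bonds: weight = 1412/3622 = 0.3898; after-tax cost = 7.84% × (1 − 38.7%) = 4.8059%.
WACC = 0.6102 × 14.2000% + 0.3898 × 4.8059% = 10.5378%.
Change in WACC = 10.5378% − 10.6784% = -0.1406 pp.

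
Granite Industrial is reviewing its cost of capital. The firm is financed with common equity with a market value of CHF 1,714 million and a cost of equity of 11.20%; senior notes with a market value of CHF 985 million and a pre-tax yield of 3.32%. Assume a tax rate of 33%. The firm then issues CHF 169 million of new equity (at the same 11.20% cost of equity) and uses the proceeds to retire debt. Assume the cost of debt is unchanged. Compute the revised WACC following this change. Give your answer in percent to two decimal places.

After the change:
Total capital V = 1883 + 816 = 2699.
Equity: weight = 1883/2699 = 0.6977; cost = 11.2%.
Senior notes: weight = 816/2699 = 0.3023; after-tax cost = 3.32% × (1 − 33%) = 2.2244%.
WACC = 0.6977 × 11.2000% + 0.3023 × 2.2244% = 8.4864%.

8.49%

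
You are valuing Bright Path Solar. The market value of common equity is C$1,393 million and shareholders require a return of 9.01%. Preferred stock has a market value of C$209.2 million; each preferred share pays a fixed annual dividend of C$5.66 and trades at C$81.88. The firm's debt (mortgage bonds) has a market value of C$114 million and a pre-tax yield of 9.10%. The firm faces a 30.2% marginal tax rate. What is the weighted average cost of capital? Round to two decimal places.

8.58%

Cost of preferred: Rp = 5.66 / 81.88 = 6.9126%.
Total capital V = 1393 + 209.2 + 114 = 1716.2.
Equity: weight = 1393/1716.2 = 0.8117; cost = 9.01%.
Preferred: weight = 209.2/1716.2 = 0.1219; cost = 6.9126%.
Mortgage bonds: weight = 114/1716.2 = 0.0664; after-tax cost = 9.1% × (1 − 30.2%) = 6.3518%.
WACC = 0.8117 × 9.0100% + 0.1219 × 6.9126% + 0.0664 × 6.3518% = 8.5778%.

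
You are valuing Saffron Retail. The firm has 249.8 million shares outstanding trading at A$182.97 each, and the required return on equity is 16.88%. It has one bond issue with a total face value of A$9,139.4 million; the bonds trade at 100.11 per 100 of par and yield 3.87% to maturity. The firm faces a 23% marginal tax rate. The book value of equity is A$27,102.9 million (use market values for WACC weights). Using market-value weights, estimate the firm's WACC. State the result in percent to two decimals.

14.56%

Market value of equity E = 182.97 × 249.8m = 45705.906m. Market value of debt D = 9139.4m × 100.11/100 = 9149.45334m.
Total capital V = 45705.906 + 9149.45334 = 54855.35934.
Equity: weight = 45705.906/54855.35934 = 0.8332; cost = 16.88%.
Bonds outstanding: weight = 9149.45334/54855.35934 = 0.1668; after-tax cost = 3.87% × (1 − 23%) = 2.9799%.
WACC = 0.8332 × 16.8800% + 0.1668 × 2.9799% = 14.5616%.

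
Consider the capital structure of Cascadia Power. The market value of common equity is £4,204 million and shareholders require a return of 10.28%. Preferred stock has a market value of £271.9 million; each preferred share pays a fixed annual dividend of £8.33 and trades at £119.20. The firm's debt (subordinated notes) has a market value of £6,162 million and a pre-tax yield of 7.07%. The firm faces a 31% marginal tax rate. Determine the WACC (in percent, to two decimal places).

7.07%

Cost of preferred: Rp = 8.33 / 119.2 = 6.9883%.
Total capital V = 4204 + 271.9 + 6162 = 10637.9.
Equity: weight = 4204/10637.9 = 0.3952; cost = 10.28%.
Preferred: weight = 271.9/10637.9 = 0.0256; cost = 6.9883%.
Subordinated notes: weight = 6162/10637.9 = 0.5792; after-tax cost = 7.07% × (1 − 31%) = 4.8783%.
WACC = 0.3952 × 10.2800% + 0.0256 × 6.9883% + 0.5792 × 4.8783% = 7.0669%.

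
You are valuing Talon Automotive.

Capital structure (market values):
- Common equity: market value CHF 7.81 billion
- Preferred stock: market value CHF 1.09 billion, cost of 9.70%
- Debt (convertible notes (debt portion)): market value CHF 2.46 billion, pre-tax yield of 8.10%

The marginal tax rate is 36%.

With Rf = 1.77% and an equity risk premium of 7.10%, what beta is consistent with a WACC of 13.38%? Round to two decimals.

Total capital V = 7.81 + 1.09 + 2.46 = 11.36.
Equity weight = 7.81/11.36 = 0.6875.
Preferred weight = 1.09/11.36 = 0.0960.
Convertible notes (debt portion) weight = 2.46/11.36 = 0.2165.
Debt contribution = 0.2165 × 8.1% × (1 − 36%) = 1.1226%.
Preferred contribution = 0.0960 × 9.7% = 0.9307%.
Required equity contribution = 13.38% − 2.0533% = 11.3267%  ⇒  Re = 16.4752%.
CAPM: 16.4752% = 1.77% + β × 7.1%  ⇒  β = 2.0712.

2.07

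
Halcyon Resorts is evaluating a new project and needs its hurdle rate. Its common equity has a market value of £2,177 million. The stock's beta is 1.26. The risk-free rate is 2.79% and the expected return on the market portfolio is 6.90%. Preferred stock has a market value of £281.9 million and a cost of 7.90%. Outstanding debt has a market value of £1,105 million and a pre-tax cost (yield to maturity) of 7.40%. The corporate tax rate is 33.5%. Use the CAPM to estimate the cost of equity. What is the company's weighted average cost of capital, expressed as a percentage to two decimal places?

7.02%

Market risk premium = 6.9% − 2.79% = 4.11%.
Cost of equity via CAPM: Re = 2.79% + 1.26 × 4.11% = 7.9686%.
Total capital V = 2177 + 281.9 + 1105 = 3563.9.
Equity: weight = 2177/3563.9 = 0.6108; cost = 7.9686%.
Preferred: weight = 281.9/3563.9 = 0.0791; cost = 7.9%.
Debt: weight = 1105/3563.9 = 0.3101; after-tax cost = 7.4% × (1 − 33.5%) = 4.9210%.
WACC = 0.6108 × 7.9686% + 0.0791 × 7.9000% + 0.3101 × 4.9210% = 7.0183%.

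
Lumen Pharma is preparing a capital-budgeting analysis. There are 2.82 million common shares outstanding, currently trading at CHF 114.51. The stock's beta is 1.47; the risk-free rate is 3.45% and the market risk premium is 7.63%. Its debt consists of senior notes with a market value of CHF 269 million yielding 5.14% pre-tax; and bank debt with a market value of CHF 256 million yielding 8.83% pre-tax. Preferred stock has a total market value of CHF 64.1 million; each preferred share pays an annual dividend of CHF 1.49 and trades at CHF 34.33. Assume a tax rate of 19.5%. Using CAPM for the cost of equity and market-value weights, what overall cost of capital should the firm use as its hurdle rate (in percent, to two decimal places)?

Cost of equity via CAPM: Re = 3.45% + 1.47 × 7.63% = 14.6661%.
Cost of preferred: Rp = 1.49 / 34.33 = 4.3402%.
Market value of equity E = 114.51 × 2.82m = 322.9182m.
Total capital V = 322.9182 + 64.1 + 269 + 256 = 912.0182.
Equity: weight = 322.9182/912.0182 = 0.3541; cost = 14.6661%.
Preferred: weight = 64.1/912.0182 = 0.0703; cost = 4.3402%.
Senior notes: weight = 269/912.0182 = 0.2950; after-tax cost = 5.14% × (1 − 19.5%) = 4.1377%.
Bank debt: weight = 256/912.0182 = 0.2807; after-tax cost = 8.83% × (1 − 19.5%) = 7.1081%.
WACC = 0.3541 × 14.6661% + 0.0703 × 4.3402% + 0.2950 × 4.1377% + 0.2807 × 7.1081% = 8.7135%.

8.71%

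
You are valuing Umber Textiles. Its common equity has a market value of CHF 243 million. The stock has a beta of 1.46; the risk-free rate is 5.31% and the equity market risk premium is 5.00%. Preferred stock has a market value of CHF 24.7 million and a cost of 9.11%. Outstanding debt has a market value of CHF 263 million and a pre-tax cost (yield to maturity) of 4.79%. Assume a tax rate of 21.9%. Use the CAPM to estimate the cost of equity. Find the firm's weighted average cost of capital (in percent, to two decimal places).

8.05%

Cost of equity via CAPM: Re = 5.31% + 1.46 × 5.0% = 12.6100%.
Total capital V = 243 + 24.7 + 263 = 530.7.
Equity: weight = 243/530.7 = 0.4579; cost = 12.61%.
Preferred: weight = 24.7/530.7 = 0.0465; cost = 9.11%.
Debt: weight = 263/530.7 = 0.4956; after-tax cost = 4.79% × (1 − 21.9%) = 3.7410%.
WACC = 0.4579 × 12.6100% + 0.0465 × 9.1100% + 0.4956 × 3.7410% = 8.0519%.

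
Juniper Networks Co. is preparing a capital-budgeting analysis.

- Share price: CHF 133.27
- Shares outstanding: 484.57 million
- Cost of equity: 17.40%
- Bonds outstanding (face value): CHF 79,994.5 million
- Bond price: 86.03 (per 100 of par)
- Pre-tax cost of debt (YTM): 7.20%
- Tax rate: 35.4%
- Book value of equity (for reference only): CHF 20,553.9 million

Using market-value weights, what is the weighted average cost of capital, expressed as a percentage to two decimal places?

Market value of equity E = 133.27 × 484.57m = 64578.6439m. Market value of debt D = 79994.5m × 86.03/100 = 68819.26835m.
Total capital V = 64578.6439 + 68819.26835 = 133397.91225.
Equity: weight = 64578.6439/133397.91225 = 0.4841; cost = 17.4%.
Bonds outstanding: weight = 68819.26835/133397.91225 = 0.5159; after-tax cost = 7.2% × (1 − 35.4%) = 4.6512%.
WACC = 0.4841 × 17.4000% + 0.5159 × 4.6512% = 10.8230%.

10.82%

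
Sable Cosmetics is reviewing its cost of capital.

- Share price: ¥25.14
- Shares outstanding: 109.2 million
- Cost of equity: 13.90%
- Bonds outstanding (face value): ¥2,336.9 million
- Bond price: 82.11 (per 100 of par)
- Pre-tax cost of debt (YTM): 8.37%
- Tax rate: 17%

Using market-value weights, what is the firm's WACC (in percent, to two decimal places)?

Market value of equity E = 25.14 × 109.2m = 2745.288m. Market value of debt D = 2336.9m × 82.11/100 = 1918.82859m.
Total capital V = 2745.288 + 1918.82859 = 4664.11659.
Equity: weight = 2745.288/4664.11659 = 0.5886; cost = 13.9%.
Bonds outstanding: weight = 1918.82859/4664.11659 = 0.4114; after-tax cost = 8.37% × (1 − 17%) = 6.9471%.
WACC = 0.5886 × 13.9000% + 0.4114 × 6.9471% = 11.0396%.

11.04%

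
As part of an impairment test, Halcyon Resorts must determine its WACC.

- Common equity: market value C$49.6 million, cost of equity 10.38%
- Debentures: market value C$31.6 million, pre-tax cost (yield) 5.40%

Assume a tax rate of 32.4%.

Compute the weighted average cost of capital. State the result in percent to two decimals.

7.76%

Total capital V = 49.6 + 31.6 = 81.2.
Equity: weight = 49.6/81.2 = 0.6108; cost = 10.38%.
Debentures: weight = 31.6/81.2 = 0.3892; after-tax cost = 5.4% × (1 − 32.4%) = 3.6504%.
WACC = 0.6108 × 10.3800% + 0.3892 × 3.6504% = 7.7611%.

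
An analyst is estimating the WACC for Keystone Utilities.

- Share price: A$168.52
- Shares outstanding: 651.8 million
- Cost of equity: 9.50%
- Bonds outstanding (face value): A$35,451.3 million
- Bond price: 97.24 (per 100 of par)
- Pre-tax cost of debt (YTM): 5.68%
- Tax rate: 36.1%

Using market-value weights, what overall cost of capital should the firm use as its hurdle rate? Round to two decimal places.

Market value of equity E = 168.52 × 651.8m = 109841.336m. Market value of debt D = 35451.3m × 97.24/100 = 34472.84412m.
Total capital V = 109841.336 + 34472.84412 = 144314.18012.
Equity: weight = 109841.336/144314.18012 = 0.7611; cost = 9.5%.
Bonds outstanding: weight = 34472.84412/144314.18012 = 0.2389; after-tax cost = 5.68% × (1 − 36.1%) = 3.6295%.
WACC = 0.7611 × 9.5000% + 0.2389 × 3.6295% = 8.0977%.

8.10%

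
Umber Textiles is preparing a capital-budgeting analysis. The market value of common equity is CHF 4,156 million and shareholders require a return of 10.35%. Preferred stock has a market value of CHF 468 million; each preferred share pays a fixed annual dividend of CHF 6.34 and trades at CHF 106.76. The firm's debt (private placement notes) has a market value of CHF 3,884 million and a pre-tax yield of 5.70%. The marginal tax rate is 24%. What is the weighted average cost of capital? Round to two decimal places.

7.36%

Cost of preferred: Rp = 6.34 / 106.76 = 5.9386%.
Total capital V = 4156 + 468 + 3884 = 8508.
Equity: weight = 4156/8508 = 0.4885; cost = 10.35%.
Preferred: weight = 468/8508 = 0.0550; cost = 5.9386%.
Private placement notes: weight = 3884/8508 = 0.4565; after-tax cost = 5.7% × (1 − 24%) = 4.3320%.
WACC = 0.4885 × 10.3500% + 0.0550 × 5.9386% + 0.4565 × 4.3320% = 7.3601%.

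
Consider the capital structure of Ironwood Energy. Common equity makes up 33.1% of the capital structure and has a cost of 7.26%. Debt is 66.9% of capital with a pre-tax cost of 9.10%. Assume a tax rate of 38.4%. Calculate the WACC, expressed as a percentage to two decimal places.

6.15%

After-tax cost of debt = 9.1% × (1 − 38.4%) = 5.6056%.
WACC = 0.331 × 7.2600% + 0.669 × 5.6056% = 6.1532%.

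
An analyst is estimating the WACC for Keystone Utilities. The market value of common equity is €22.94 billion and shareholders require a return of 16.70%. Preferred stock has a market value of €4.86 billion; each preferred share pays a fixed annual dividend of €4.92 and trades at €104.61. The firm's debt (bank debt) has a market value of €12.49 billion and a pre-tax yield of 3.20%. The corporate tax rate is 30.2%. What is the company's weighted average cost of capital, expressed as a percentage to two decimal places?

10.77%

Cost of preferred: Rp = 4.92 / 104.61 = 4.7032%.
Total capital V = 22.94 + 4.86 + 12.49 = 40.29.
Equity: weight = 22.94/40.29 = 0.5694; cost = 16.7%.
Preferred: weight = 4.86/40.29 = 0.1206; cost = 4.7032%.
Bank debt: weight = 12.49/40.29 = 0.3100; after-tax cost = 3.2% × (1 − 30.2%) = 2.2336%.
WACC = 0.5694 × 16.7000% + 0.1206 × 4.7032% + 0.3100 × 2.2336% = 10.7683%.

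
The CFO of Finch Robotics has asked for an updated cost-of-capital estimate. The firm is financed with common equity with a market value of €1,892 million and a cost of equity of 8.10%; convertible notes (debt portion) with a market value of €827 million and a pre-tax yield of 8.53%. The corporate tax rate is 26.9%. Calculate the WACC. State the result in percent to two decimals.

7.53%

Total capital V = 1892 + 827 = 2719.
Equity: weight = 1892/2719 = 0.6958; cost = 8.1%.
Convertible notes (debt portion): weight = 827/2719 = 0.3042; after-tax cost = 8.53% × (1 − 26.9%) = 6.2354%.
WACC = 0.6958 × 8.1000% + 0.3042 × 6.2354% = 7.5329%.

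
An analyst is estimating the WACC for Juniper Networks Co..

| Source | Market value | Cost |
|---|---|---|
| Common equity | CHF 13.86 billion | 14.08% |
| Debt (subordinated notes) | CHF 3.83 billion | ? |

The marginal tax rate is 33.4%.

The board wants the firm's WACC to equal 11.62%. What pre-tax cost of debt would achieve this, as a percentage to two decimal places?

4.08%

Total capital V = 13.86 + 3.83 = 17.69.
Equity weight = 13.86/17.69 = 0.7835.
Subordinated notes weight = 3.83/17.69 = 0.2165.
Equity contribution = 0.7835 × 14.08% = 11.0316%.
Remaining for debt = 11.62% − 11.0316% = 0.5884%.
Rd × (1 − 33.4%) × 0.2165 = 0.5884%  ⇒  Rd = 4.0807%.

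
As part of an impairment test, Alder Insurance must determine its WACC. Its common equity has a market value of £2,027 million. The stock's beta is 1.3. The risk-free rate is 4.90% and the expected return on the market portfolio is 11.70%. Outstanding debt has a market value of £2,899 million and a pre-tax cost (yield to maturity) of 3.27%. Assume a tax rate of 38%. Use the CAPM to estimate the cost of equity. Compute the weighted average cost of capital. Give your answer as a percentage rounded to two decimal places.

6.85%

Market risk premium = 11.7% − 4.9% = 6.8%.
Cost of equity via CAPM: Re = 4.9% + 1.3 × 6.8% = 13.7400%.
Total capital V = 2027 + 2899 = 4926.
Equity: weight = 2027/4926 = 0.4115; cost = 13.74%.
Debt: weight = 2899/4926 = 0.5885; after-tax cost = 3.27% × (1 − 38%) = 2.0274%.
WACC = 0.4115 × 13.7400% + 0.5885 × 2.0274% = 6.8470%.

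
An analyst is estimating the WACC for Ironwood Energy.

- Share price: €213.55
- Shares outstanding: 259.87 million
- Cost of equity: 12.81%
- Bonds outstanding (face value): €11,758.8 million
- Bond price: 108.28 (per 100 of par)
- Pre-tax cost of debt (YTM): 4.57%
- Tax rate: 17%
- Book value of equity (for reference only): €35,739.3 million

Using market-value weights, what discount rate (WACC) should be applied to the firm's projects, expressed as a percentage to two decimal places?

11.13%

Market value of equity E = 213.55 × 259.87m = 55495.2385m. Market value of debt D = 11758.8m × 108.28/100 = 12732.42864m.
Total capital V = 55495.2385 + 12732.42864 = 68227.66714.
Equity: weight = 55495.2385/68227.66714 = 0.8134; cost = 12.81%.
Bonds outstanding: weight = 12732.42864/68227.66714 = 0.1866; after-tax cost = 4.57% × (1 − 17%) = 3.7931%.
WACC = 0.8134 × 12.8100% + 0.1866 × 3.7931% = 11.1273%.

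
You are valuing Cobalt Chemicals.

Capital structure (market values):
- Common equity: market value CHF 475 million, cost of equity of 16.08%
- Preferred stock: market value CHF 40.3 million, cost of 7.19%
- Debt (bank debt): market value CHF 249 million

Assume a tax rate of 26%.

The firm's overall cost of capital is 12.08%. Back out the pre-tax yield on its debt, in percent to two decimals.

Total capital V = 475 + 40.3 + 249 = 764.3.
Equity weight = 475/764.3 = 0.6215.
Preferred weight = 40.3/764.3 = 0.0527.
Bank debt weight = 249/764.3 = 0.3258.
Equity contribution = 0.6215 × 16.08% = 9.9935%.
Preferred contribution = 0.0527 × 7.19% = 0.3791%.
Remaining for debt = 12.08% − 10.3726% = 1.7074%.
Rd × (1 − 26%) × 0.3258 = 1.7074%  ⇒  Rd = 7.0823%.

7.08%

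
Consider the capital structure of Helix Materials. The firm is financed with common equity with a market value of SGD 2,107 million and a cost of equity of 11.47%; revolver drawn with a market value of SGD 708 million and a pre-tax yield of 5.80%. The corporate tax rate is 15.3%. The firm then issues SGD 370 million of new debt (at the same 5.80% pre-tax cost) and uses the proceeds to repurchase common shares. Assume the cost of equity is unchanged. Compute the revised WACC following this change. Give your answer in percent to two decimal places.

8.96%

After the change:
Total capital V = 1737 + 1078 = 2815.
Equity: weight = 1737/2815 = 0.6171; cost = 11.47%.
Revolver drawn: weight = 1078/2815 = 0.3829; after-tax cost = 5.8% × (1 − 15.3%) = 4.9126%.
WACC = 0.6171 × 11.4700% + 0.3829 × 4.9126% = 8.9589%.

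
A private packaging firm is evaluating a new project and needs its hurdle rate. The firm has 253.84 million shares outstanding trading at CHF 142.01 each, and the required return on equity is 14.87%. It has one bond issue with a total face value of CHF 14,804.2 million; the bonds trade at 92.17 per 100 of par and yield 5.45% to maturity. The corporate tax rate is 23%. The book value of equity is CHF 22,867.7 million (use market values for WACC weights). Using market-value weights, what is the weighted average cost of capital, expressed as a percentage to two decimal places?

Market value of equity E = 142.01 × 253.84m = 36047.8184m. Market value of debt D = 14804.2m × 92.17/100 = 13645.03114m.
Total capital V = 36047.8184 + 13645.03114 = 49692.84954.
Equity: weight = 36047.8184/49692.84954 = 0.7254; cost = 14.87%.
Bonds outstanding: weight = 13645.03114/49692.84954 = 0.2746; after-tax cost = 5.45% × (1 − 23%) = 4.1965%.
WACC = 0.7254 × 14.8700% + 0.2746 × 4.1965% = 11.9392%.

11.94%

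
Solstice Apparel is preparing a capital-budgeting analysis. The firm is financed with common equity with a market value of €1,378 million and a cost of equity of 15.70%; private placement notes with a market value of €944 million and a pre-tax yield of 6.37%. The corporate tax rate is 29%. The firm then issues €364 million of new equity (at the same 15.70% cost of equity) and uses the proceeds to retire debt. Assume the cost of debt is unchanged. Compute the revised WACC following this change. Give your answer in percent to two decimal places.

12.91%

After the change:
Total capital V = 1742 + 580 = 2322.
Equity: weight = 1742/2322 = 0.7502; cost = 15.7%.
Private placement notes: weight = 580/2322 = 0.2498; after-tax cost = 6.37% × (1 − 29%) = 4.5227%.
WACC = 0.7502 × 15.7000% + 0.2498 × 4.5227% = 12.9081%.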